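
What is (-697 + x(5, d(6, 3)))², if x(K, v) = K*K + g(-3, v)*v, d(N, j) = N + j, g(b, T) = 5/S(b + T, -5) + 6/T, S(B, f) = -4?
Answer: 7338681/16 ≈ 4.5867e+5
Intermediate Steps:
g(b, T) = -5/4 + 6/T (g(b, T) = 5/(-4) + 6/T = 5*(-¼) + 6/T = -5/4 + 6/T)
x(K, v) = K² + v*(-5/4 + 6/v) (x(K, v) = K*K + (-5/4 + 6/v)*v = K² + v*(-5/4 + 6/v))
(-697 + x(5, d(6, 3)))² = (-697 + (6 + 5² - 5*(6 + 3)/4))² = (-697 + (6 + 25 - 5/4*9))² = (-697 + (6 + 25 - 45/4))² = (-697 + 79/4)² = (-2709/4)² = 7338681/16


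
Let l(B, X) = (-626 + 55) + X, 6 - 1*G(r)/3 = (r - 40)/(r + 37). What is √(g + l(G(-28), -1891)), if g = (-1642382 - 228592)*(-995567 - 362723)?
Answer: √2541325271998 ≈ 1.5942e+6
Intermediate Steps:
G(r) = 18 - 3*(-40 + r)/(37 + r) (G(r) = 18 - 3*(r - 40)/(r + 37) = 18 - 3*(-40 + r)/(37 + r))
l(B, X) = -571 + X
g = 2541325274460 (g = -1870974*(-1358290) = 2541325274460)
√(g + l(G(-28), -1891)) = √(2541325274460 + (-571 - 1891)) = √(2541325274460 - 2462) = √2541325271998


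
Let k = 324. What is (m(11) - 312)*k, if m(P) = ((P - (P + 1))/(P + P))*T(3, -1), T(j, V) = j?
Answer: -1112454/11 ≈ -1.0113e+5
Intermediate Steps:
m(P) = -3/(2*P) (m(P) = ((P - (P + 1))/(P + P))*3 = ((P - (1 + P))/((2*P)))*3 = ((P + (-1 - P))*(1/(2*P)))*3 = -1/(2*P)*3 = -3/(2*P))
(m(11) - 312)*k = (-3/2/11 - 312)*324 = (-3/2*1/11 - 312)*324 = (-3/22 - 312)*324 = -6867/22*324 = -1112454/11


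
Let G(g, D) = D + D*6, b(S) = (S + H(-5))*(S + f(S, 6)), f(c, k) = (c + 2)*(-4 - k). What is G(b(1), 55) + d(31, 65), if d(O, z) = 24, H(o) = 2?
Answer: 409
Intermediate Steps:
f(c, k) = (-4 - k)*(2 + c) (f(c, k) = (2 + c)*(-4 - k) = (-4 - k)*(2 + c))
b(S) = (-20 - 9*S)*(2 + S) (b(S) = (S + 2)*(S + (-8 - 4*S - 2*6 - 1*S*6)) = (2 + S)*(S + (-8 - 4*S - 12 - 6*S)) = (2 + S)*(S + (-20 - 10*S)) = (2 + S)*(-20 - 9*S) = (-20 - 9*S)*(2 + S))
G(g, D) = 7*D (G(g, D) = D + 6*D = 7*D)
G(b(1), 55) + d(31, 65) = 7*55 + 24 = 385 + 24 = 409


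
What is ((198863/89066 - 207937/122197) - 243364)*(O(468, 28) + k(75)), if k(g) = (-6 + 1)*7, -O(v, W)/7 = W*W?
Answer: 14628605314742286357/10883598002 ≈ 1.3441e+9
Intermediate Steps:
O(v, W) = -7*W² (O(v, W) = -7*W*W = -7*W²)
k(g) = -35 (k(g) = -5*7 = -35)
((198863/89066 - 207937/122197) - 243364)*(O(468, 28) + k(75)) = ((198863/89066 - 207937/122197) - 243364)*(-7*28² - 35) = ((198863*(1/89066) - 207937*1/122197) - 243364)*(-7*784 - 35) = ((198863/89066 - 207937/122197) - 243364)*(-5488 - 35) = (5780345169/10883598002 - 243364)*(-5523) = -2648670163813559/10883598002*(-5523) = 14628605314742286357/10883598002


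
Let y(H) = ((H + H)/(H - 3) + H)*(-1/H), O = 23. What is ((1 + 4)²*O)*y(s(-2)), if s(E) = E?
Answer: -345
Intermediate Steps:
y(H) = -(H + 2*H/(-3 + H))/H (y(H) = ((2*H)/(-3 + H) + H)*(-1/H) = (2*H/(-3 + H) + H)*(-1/H) = (H + 2*H/(-3 + H))*(-1/H) = -(H + 2*H/(-3 + H))/H)
((1 + 4)²*O)*y(s(-2)) = ((1 + 4)²*23)*((1 - 1*(-2))/(-3 - 2)) = (5²*23)*((1 + 2)/(-5)) = (25*23)*(-⅕*3) = 575*(-⅗) = -345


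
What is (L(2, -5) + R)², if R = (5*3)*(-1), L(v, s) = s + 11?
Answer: 81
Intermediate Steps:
L(v, s) = 11 + s
R = -15 (R = 15*(-1) = -15)
(L(2, -5) + R)² = ((11 - 5) - 15)² = (6 - 15)² = (-9)² = 81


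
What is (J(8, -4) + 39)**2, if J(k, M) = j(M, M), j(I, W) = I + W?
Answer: 961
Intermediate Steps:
J(k, M) = 2*M (J(k, M) = M + M = 2*M)
(J(8, -4) + 39)**2 = (2*(-4) + 39)**2 = (-8 + 39)**2 = 31**2 = 961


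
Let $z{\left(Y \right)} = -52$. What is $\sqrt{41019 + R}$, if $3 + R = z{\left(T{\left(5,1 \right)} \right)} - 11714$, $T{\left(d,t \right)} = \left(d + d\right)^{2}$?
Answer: $15 \sqrt{130} \approx 171.03$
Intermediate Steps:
$T{\left(d,t \right)} = 4 d^{2}$ ($T{\left(d,t \right)} = \left(2 d\right)^{2} = 4 d^{2}$)
$R = -11769$ ($R = -3 - 11766 = -11769$)
$\sqrt{41019 + R} = \sqrt{41019 - 11769} = \sqrt{29250} = 15 \sqrt{130}$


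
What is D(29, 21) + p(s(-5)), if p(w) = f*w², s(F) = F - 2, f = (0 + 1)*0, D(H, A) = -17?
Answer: -17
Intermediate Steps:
f = 0 (f = 1*0 = 0)
s(F) = -2 + F
p(w) = 0 (p(w) = 0*w² = 0)
D(29, 21) + p(s(-5)) = -17 + 0 = -17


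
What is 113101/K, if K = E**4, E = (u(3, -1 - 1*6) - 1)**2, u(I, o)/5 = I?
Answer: 113101/1475789056 ≈ 7.6638e-5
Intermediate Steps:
u(I, o) = 5*I
E = 196 (E = (5*3 - 1)**2 = (15 - 1)**2 = 14**2 = 196)
K = 1475789056 (K = 196**4 = 1475789056)
113101/K = 113101/1475789056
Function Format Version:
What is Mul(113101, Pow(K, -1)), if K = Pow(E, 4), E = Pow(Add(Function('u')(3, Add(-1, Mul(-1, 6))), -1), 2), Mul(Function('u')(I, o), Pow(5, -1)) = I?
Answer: Rational(113101, 1475789056) ≈ 7.6638e-5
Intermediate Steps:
Function('u')(I, o) = Mul(5, I)
E = 196 (E = Pow(Add(Mul(5, 3), -1), 2) = Pow(Add(15, -1), 2) = Pow(14, 2) = 196)
K = 1475789056 (K = Pow(196, 4) = 1475789056)
Mul(113101, Pow(K, -1)) = Mul(113101, Pow(1475789056, -1)) = Mul(113101, Rational(1, 1475789056)) = Rational(113101, 1475789056)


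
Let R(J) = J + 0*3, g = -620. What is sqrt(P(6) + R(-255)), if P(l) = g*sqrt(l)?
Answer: sqrt(-255 - 620*sqrt(6)) ≈ 42.115*I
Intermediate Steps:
P(l) = -620*sqrt(l)
R(J) = J (R(J) = J + 0 = J)
sqrt(P(6) + R(-255)) = sqrt(-620*sqrt(6) - 255) = sqrt(-255 - 620*sqrt(6))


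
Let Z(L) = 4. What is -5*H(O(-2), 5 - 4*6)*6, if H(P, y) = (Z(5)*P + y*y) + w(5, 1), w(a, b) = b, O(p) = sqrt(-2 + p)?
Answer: -10860 - 240*I ≈ -10860.0 - 240.0*I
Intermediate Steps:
H(P, y) = 1 + y**2 + 4*P (H(P, y) = (4*P + y*y) + 1 = (4*P + y**2) + 1 = (y**2 + 4*P) + 1 = 1 + y**2 + 4*P)
-5*H(O(-2), 5 - 4*6)*6 = -5*(1 + (5 - 4*6)**2 + 4*sqrt(-2 - 2))*6 = -5*(1 + (5 - 24)**2 + 4*sqrt(-4))*6 = -5*(1 + (-19)**2 + 4*(2*I))*6 = -5*(1 + 361 + 8*I)*6 = -5*(362 + 8*I)*6 = (-1810 - 40*I)*6 = -10860 - 240*I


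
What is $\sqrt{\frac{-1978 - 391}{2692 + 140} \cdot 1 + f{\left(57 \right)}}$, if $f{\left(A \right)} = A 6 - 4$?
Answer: $\frac{\sqrt{169007919}}{708} \approx 18.362$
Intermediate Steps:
$f{\left(A \right)} = -4 + 6 A$ ($f{\left(A \right)} = 6 A + \left(-4 + 0\right) = 6 A - 4 = -4 + 6 A$)
$\sqrt{\frac{-1978 - 391}{2692 + 140} \cdot 1 + f{\left(57 \right)}} = \sqrt{\frac{-1978 - 391}{2692 + 140} \cdot 1 + \left(-4 + 6 \cdot 57\right)} = \sqrt{- \frac{2369}{2832} \cdot 1 + \left(-4 + 342\right)} = \sqrt{\left(-2369\right) \frac{1}{2832} \cdot 1 + 338} = \sqrt{\left(- \frac{2369}{2832}\right) 1 + 338} = \sqrt{- \frac{2369}{2832} + 338} = \sqrt{\frac{954847}{2832}} = \frac{\sqrt{169007919}}{708}$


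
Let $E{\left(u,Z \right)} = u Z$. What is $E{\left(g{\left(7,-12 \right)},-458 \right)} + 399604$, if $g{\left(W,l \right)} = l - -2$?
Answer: $404184$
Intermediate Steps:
$g{\left(W,l \right)} = 2 + l$ ($g{\left(W,l \right)} = l + 2 = 2 + l$)
$E{\left(u,Z \right)} = Z u$
$E{\left(g{\left(7,-12 \right)},-458 \right)} + 399604 = - 458 \left(2 - 12\right) + 399604 = \left(-458\right) \left(-10\right) + 399604 = 4580 + 399604 = 404184$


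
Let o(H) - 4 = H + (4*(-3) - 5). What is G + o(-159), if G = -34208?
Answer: -34380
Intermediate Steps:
o(H) = -13 + H (o(H) = 4 + (H + (4*(-3) - 5)) = 4 + (H + (-12 - 5)) = 4 + (H - 17) = 4 + (-17 + H) = -13 + H)
G + o(-159) = -34208 + (-13 - 159) = -34208 - 172 = -34380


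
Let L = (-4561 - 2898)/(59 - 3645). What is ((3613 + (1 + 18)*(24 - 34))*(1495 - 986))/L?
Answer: 6247912902/7459 ≈ 8.3763e+5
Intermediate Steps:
L = 7459/3586 (L = -7459/(-3586) = -7459*(-1/3586) = 7459/3586 ≈ 2.0800)
((3613 + (1 + 18)*(24 - 34))*(1495 - 986))/L = ((3613 + (1 + 18)*(24 - 34))*(1495 - 986))/(7459/3586) = ((3613 + 19*(-10))*509)*(3586/7459) = ((3613 - 190)*509)*(3586/7459) = (3423*509)*(3586/7459) = 1742307*(3586/7459) = 6247912902/7459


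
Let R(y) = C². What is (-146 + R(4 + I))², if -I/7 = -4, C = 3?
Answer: 18769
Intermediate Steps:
I = 28 (I = -7*(-4) = 28)
R(y) = 9 (R(y) = 3² = 9)
(-146 + R(4 + I))² = (-146 + 9)² = (-137)² = 18769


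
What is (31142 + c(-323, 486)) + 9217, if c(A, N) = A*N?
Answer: -116619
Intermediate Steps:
(31142 + c(-323, 486)) + 9217 = (31142 - 323*486) + 9217 = (31142 - 156978) + 9217 = -125836 + 9217 = -116619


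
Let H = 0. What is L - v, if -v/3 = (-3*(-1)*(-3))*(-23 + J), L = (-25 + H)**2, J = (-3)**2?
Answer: 1003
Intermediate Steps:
J = 9
L = 625 (L = (-25 + 0)**2 = (-25)**2 = 625)
v = -378 (v = -3*-3*(-1)*(-3)*(-23 + 9) = -3*3*(-3)*(-14) = -(-27)*(-14) = -3*126 = -378)
L - v = 625 - 1*(-378) = 625 + 378 = 1003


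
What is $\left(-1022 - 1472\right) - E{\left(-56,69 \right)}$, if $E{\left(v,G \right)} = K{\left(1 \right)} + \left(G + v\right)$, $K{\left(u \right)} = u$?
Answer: $-2508$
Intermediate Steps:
$E{\left(v,G \right)} = 1 + G + v$ ($E{\left(v,G \right)} = 1 + \left(G + v\right) = 1 + G + v$)
$\left(-1022 - 1472\right) - E{\left(-56,69 \right)} = \left(-1022 - 1472\right) - \left(1 + 69 - 56\right) = \left(-1022 - 1472\right) - 14 = -2494 - 14 = -2508$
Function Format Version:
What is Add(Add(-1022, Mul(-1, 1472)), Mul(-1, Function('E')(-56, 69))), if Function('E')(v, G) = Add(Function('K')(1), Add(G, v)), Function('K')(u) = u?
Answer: -2508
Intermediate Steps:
Function('E')(v, G) = Add(1, G, v) (Function('E')(v, G) = Add(1, Add(G, v)) = Add(1, G, v))
Add(Add(-1022, Mul(-1, 1472)), Mul(-1, Function('E')(-56, 69))) = Add(Add(-1022, Mul(-1, 1472)), Mul(-1, Add(1, 69, -56))) = Add(Add(-1022, -1472), Mul(-1, 14)) = Add(-2494, -14) = -2508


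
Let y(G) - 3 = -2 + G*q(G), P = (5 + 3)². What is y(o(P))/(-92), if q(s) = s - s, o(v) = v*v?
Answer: -1/92 ≈ -0.010870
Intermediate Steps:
P = 64 (P = 8² = 64)
o(v) = v²
q(s) = 0
y(G) = 1 (y(G) = 3 + (-2 + G*0) = 3 + (-2 + 0) = 3 - 2 = 1)
y(o(P))/(-92) = 1/(-92) = 1*(-1/92) = -1/92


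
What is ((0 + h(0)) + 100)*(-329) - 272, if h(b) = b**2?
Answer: -33172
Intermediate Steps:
((0 + h(0)) + 100)*(-329) - 272 = ((0 + 0**2) + 100)*(-329) - 272 = ((0 + 0) + 100)*(-329) - 272 = (0 + 100)*(-329) - 272 = 100*(-329) - 272 = -32900 - 272 = -33172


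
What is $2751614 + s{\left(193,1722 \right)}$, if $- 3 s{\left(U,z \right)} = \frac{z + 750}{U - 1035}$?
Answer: $\frac{1158429906}{421} \approx 2.7516 \cdot 10^{6}$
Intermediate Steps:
$s{\left(U,z \right)} = - \frac{750 + z}{3 \left(-1035 + U\right)}$ ($s{\left(U,z \right)} = - \frac{\left(z + 750\right) \frac{1}{U - 1035}}{3} = - \frac{\left(750 + z\right) \frac{1}{-1035 + U}}{3} = - \frac{\frac{1}{-1035 + U} \left(750 + z\right)}{3} = - \frac{750 + z}{3 \left(-1035 + U\right)}$)
$2751614 + s{\left(193,1722 \right)} = 2751614 + \frac{-750 - 1722}{3 \left(-1035 + 193\right)} = 2751614 + \frac{-750 - 1722}{3 \left(-842\right)} = 2751614 + \frac{1}{3} \left(- \frac{1}{842}\right) \left(-2472\right) = 2751614 + \frac{412}{421} = \frac{1158429906}{421}$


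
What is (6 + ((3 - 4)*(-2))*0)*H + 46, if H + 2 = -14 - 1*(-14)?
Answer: 34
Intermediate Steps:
H = -2 (H = -2 + (-14 - 1*(-14)) = -2 + (-14 + 14) = -2 + 0 = -2)
(6 + ((3 - 4)*(-2))*0)*H + 46 = (6 + ((3 - 4)*(-2))*0)*(-2) + 46 = (6 - 1*(-2)*0)*(-2) + 46 = (6 + 2*0)*(-2) + 46 = (6 + 0)*(-2) + 46 = 6*(-2) + 46 = -12 + 46 = 34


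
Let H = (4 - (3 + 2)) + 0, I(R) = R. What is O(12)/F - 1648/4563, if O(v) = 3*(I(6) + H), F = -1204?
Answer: -2052637/5493852 ≈ -0.37362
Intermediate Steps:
H = -1 (H = (4 - 1*5) + 0 = (4 - 5) + 0 = -1 + 0 = -1)
O(v) = 15 (O(v) = 3*(6 - 1) = 3*5 = 15)
O(12)/F - 1648/4563 = 15/(-1204) - 1648/4563 = 15*(-1/1204) - 1648*1/4563 = -15/1204 - 1648/4563 = -2052637/5493852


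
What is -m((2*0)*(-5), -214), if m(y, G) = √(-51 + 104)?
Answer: -√53 ≈ -7.2801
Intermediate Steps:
m(y, G) = √53
-m((2*0)*(-5), -214) = -√53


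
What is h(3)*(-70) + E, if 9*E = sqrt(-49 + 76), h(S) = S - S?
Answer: sqrt(3)/3 ≈ 0.57735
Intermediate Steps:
h(S) = 0
E = sqrt(3)/3 (E = sqrt(-49 + 76)/9 = sqrt(27)/9 = (3*sqrt(3))/9 = sqrt(3)/3 ≈ 0.57735)
h(3)*(-70) + E = 0*(-70) + sqrt(3)/3 = 0 + sqrt(3)/3 = sqrt(3)/3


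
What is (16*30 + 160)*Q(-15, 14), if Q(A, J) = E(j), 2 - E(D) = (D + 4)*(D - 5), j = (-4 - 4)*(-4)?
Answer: -620800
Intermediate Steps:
j = 32 (j = -8*(-4) = 32)
E(D) = 2 - (-5 + D)*(4 + D) (E(D) = 2 - (D + 4)*(D - 5) = 2 - (4 + D)*(-5 + D) = 2 - (-5 + D)*(4 + D))
Q(A, J) = -970 (Q(A, J) = 22 + 32 - 1*32**2 = 22 + 32 - 1*1024 = 22 + 32 - 1024 = -970)
(16*30 + 160)*Q(-15, 14) = (16*30 + 160)*(-970) = (480 + 160)*(-970) = 640*(-970) = -620800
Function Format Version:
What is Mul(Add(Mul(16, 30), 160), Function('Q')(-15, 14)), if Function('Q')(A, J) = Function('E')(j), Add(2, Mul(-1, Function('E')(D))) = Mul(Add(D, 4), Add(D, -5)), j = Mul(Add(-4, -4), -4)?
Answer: -620800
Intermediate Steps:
j = 32 (j = Mul(-8, -4) = 32)
Function('E')(D) = Add(2, Mul(-1, Add(-5, D), Add(4, D))) (Function('E')(D) = Add(2, Mul(-1, Mul(Add(D, 4), Add(D, -5)))) = Add(2, Mul(-1, Mul(Add(4, D), Add(-5, D)))) = Add(2, Mul(-1, Mul(Add(-5, D), Add(4, D)))) = Add(2, Mul(-1, Add(-5, D), Add(4, D))))
Function('Q')(A, J) = -970 (Function('Q')(A, J) = Add(22, 32, Mul(-1, Pow(32, 2))) = Add(22, 32, Mul(-1, 1024)) = Add(22, 32, -1024) = -970)
Mul(Add(Mul(16, 30), 160), Function('Q')(-15, 14)) = Mul(Add(Mul(16, 30), 160), -970) = Mul(Add(480, 160), -970) = Mul(640, -970) = -620800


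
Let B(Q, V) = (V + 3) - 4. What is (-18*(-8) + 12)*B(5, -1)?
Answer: -312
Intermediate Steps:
B(Q, V) = -1 + V (B(Q, V) = (3 + V) - 4 = -1 + V)
(-18*(-8) + 12)*B(5, -1) = (-18*(-8) + 12)*(-1 - 1) = (144 + 12)*(-2) = 156*(-2) = -312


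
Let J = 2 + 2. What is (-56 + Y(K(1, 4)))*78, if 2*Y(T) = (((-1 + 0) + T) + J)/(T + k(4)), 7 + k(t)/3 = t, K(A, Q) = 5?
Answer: -4446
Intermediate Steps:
k(t) = -21 + 3*t
J = 4
Y(T) = (3 + T)/(2*(-9 + T)) (Y(T) = ((((-1 + 0) + T) + 4)/(T + (-21 + 3*4)))/2 = (((-1 + T) + 4)/(T + (-21 + 12)))/2 = ((3 + T)/(T - 9))/2 = ((3 + T)/(-9 + T))/2 = (3 + T)/(2*(-9 + T)))
(-56 + Y(K(1, 4)))*78 = (-56 + (3 + 5)/(2*(-9 + 5)))*78 = (-56 + (1/2)*8/(-4))*78 = (-56 + (1/2)*(-1/4)*8)*78 = (-56 - 1)*78 = -57*78 = -4446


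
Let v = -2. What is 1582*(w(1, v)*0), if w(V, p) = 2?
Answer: 0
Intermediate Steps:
1582*(w(1, v)*0) = 1582*(2*0) = 1582*0 = 0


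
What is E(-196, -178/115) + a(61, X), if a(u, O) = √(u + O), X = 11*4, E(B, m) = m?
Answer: -178/115 + √105 ≈ 8.6991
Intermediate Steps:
X = 44
a(u, O) = √(O + u)
E(-196, -178/115) + a(61, X) = -178/115 + √(44 + 61) = -178*1/115 + √105 = -178/115 + √105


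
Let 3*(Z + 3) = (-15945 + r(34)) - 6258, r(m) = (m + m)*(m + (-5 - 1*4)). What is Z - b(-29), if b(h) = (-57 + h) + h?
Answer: -20167/3 ≈ -6722.3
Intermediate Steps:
b(h) = -57 + 2*h
r(m) = 2*m*(-9 + m) (r(m) = (2*m)*(m + (-5 - 4)) = (2*m)*(m - 9) = (2*m)*(-9 + m) = 2*m*(-9 + m))
Z = -20512/3 (Z = -3 + ((-15945 + 2*34*(-9 + 34)) - 6258)/3 = -3 + ((-15945 + 2*34*25) - 6258)/3 = -3 + ((-15945 + 1700) - 6258)/3 = -3 + (-14245 - 6258)/3 = -3 + (1/3)*(-20503) = -3 - 20503/3 = -20512/3 ≈ -6837.3)
Z - b(-29) = -20512/3 - (-57 + 2*(-29)) = -20512/3 - (-57 - 58) = -20512/3 - 1*(-115) = -20512/3 + 115 = -20167/3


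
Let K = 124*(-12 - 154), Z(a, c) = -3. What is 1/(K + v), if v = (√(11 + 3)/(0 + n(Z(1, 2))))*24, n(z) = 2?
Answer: -2573/52962380 - 3*√14/105924760 ≈ -4.8688e-5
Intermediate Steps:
K = -20584 (K = 124*(-166) = -20584)
v = 12*√14 (v = (√(11 + 3)/(0 + 2))*24 = (√14/2)*24 = 12*√14 ≈ 44.900)
1/(K + v) = 1/(-20584 + 12*√14)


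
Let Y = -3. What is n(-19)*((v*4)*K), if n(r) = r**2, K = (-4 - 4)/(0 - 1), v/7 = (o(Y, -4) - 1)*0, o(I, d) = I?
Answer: 0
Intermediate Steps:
v = 0 (v = 7*((-3 - 1)*0) = 7*(-4*0) = 7*0 = 0)
K = 8 (K = -8/(-1) = -8*(-1) = 8)
n(-19)*((v*4)*K) = (-19)**2*((0*4)*8) = 361*(0*8) = 361*0 = 0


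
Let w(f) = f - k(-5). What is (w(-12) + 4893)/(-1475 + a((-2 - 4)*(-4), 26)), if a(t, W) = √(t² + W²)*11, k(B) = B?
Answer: -7206850/2024133 - 107492*√313/2024133 ≈ -4.5000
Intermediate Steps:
w(f) = 5 + f (w(f) = f - 1*(-5) = f + 5 = 5 + f)
a(t, W) = 11*√(W² + t²) (a(t, W) = √(W² + t²)*11 = 11*√(W² + t²))
(w(-12) + 4893)/(-1475 + a((-2 - 4)*(-4), 26)) = ((5 - 12) + 4893)/(-1475 + 11*√(26² + ((-2 - 4)*(-4))²)) = (-7 + 4893)/(-1475 + 11*√(676 + (-6*(-4))²)) = 4886/(-1475 + 11*√(676 + 24²)) = 4886/(-1475 + 11*√(676 + 576)) = 4886/(-1475 + 11*√1252) = 4886/(-1475 + 11*(2*√313)) = 4886/(-1475 + 22*√313)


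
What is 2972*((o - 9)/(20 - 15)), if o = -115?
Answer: -368528/5 ≈ -73706.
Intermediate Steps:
2972*((o - 9)/(20 - 15)) = 2972*((-115 - 9)/(20 - 15)) = 2972*(-124/5) = -368528/5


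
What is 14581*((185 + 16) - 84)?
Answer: 1705977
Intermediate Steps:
14581*((185 + 16) - 84) = 14581*(201 - 84) = 14581*117 = 1705977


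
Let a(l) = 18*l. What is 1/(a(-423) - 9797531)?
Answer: -1/9805145 ≈ -1.0199e-7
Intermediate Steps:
1/(a(-423) - 9797531) = 1/(18*(-423) - 9797531) = 1/(-7614 - 9797531) = 1/(-9805145) = -1/9805145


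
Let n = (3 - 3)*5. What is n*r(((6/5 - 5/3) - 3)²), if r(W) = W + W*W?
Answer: 0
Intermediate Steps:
r(W) = W + W²
n = 0 (n = 0*5 = 0)
n*r(((6/5 - 5/3) - 3)²) = 0*(((6/5 - 5/3) - 3)²*(1 + ((6/5 - 5/3) - 3)²)) = 0*((-7/15 - 3)²*(1 + (-7/15 - 3)²)) = 0*((-52/15)²*(1 + (-52/15)²)) = 0*(2704*(1 + 2704/225)/225) = 0*((2704/225)*(2929/225)) = 0*(7920016/50625) = 0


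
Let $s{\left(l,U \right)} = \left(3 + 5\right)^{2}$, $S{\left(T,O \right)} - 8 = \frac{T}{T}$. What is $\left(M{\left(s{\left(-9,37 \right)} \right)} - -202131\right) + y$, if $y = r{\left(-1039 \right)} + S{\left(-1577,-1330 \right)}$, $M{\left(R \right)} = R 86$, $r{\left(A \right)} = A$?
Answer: $206605$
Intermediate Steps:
$S{\left(T,O \right)} = 9$ ($S{\left(T,O \right)} = 8 + \frac{T}{T} = 8 + 1 = 9$)
$s{\left(l,U \right)} = 64$ ($s{\left(l,U \right)} = 8^{2} = 64$)
$M{\left(R \right)} = 86 R$
$y = -1030$ ($y = -1039 + 9 = -1030$)
$\left(M{\left(s{\left(-9,37 \right)} \right)} - -202131\right) + y = \left(86 \cdot 64 - -202131\right) - 1030 = \left(5504 + 202131\right) - 1030 = 207635 - 1030 = 206605$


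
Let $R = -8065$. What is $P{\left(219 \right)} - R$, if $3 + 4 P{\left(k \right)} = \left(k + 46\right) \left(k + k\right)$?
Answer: $\frac{148327}{4} \approx 37082.0$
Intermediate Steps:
$P{\left(k \right)} = - \frac{3}{4} + \frac{k \left(46 + k\right)}{2}$ ($P{\left(k \right)} = - \frac{3}{4} + \frac{\left(k + 46\right) \left(k + k\right)}{4} = - \frac{3}{4} + \frac{\left(46 + k\right) 2 k}{4} = - \frac{3}{4} + \frac{2 k \left(46 + k\right)}{4} = - \frac{3}{4} + \frac{k \left(46 + k\right)}{2}$)
$P{\left(219 \right)} - R = \left(- \frac{3}{4} + \frac{219^{2}}{2} + 23 \cdot 219\right) - -8065 = \left(- \frac{3}{4} + \frac{1}{2} \cdot 47961 + 5037\right) + 8065 = \left(- \frac{3}{4} + \frac{47961}{2} + 5037\right) + 8065 = \frac{116067}{4} + 8065 = \frac{148327}{4}$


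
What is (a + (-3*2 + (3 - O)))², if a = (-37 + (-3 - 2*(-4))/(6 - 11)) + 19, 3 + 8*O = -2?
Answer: 29241/64 ≈ 456.89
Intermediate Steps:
O = -5/8 (O = -3/8 + (⅛)*(-2) = -3/8 - ¼ = -5/8 ≈ -0.62500)
a = -19 (a = (-37 + (-3 + 8)/(-5)) + 19 = (-37 + 5*(-⅕)) + 19 = (-37 - 1) + 19 = -38 + 19 = -19)
(a + (-3*2 + (3 - O)))² = (-19 + (-3*2 + (3 - 1*(-5/8))))² = (-19 + (-6 + (3 + 5/8)))² = (-19 + (-6 + 29/8))² = (-19 - 19/8)² = (-171/8)² = 29241/64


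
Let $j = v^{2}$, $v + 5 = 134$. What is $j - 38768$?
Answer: $-22127$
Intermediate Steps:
$v = 129$ ($v = -5 + 134 = 129$)
$j = 16641$ ($j = 129^{2} = 16641$)
$j - 38768 = 16641 - 38768 = -22127$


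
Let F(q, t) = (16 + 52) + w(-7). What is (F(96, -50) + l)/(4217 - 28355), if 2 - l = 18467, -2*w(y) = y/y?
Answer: 12265/16092 ≈ 0.76218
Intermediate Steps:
w(y) = -½ (w(y) = -y/(2*y) = -½*1 = -½)
F(q, t) = 135/2 (F(q, t) = (16 + 52) - ½ = 68 - ½ = 135/2)
l = -18465 (l = 2 - 1*18467 = 2 - 18467 = -18465)
(F(96, -50) + l)/(4217 - 28355) = (135/2 - 18465)/(4217 - 28355) = -36795/2/(-24138) = -36795/2*(-1/24138) = 12265/16092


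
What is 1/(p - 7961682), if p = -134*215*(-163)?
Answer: -1/3265652 ≈ -3.0622e-7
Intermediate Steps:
p = 4696030 (p = -28810*(-163) = 4696030)
1/(p - 7961682) = 1/(4696030 - 7961682) = 1/(-3265652) = -1/3265652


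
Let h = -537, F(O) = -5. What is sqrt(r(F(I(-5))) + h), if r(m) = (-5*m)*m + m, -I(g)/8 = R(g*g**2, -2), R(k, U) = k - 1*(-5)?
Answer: I*sqrt(667) ≈ 25.826*I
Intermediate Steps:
R(k, U) = 5 + k (R(k, U) = k + 5 = 5 + k)
I(g) = -40 - 8*g**3 (I(g) = -8*(5 + g*g**2) = -8*(5 + g**3) = -40 - 8*g**3)
r(m) = m - 5*m**2 (r(m) = -5*m**2 + m = m - 5*m**2)
sqrt(r(F(I(-5))) + h) = sqrt(-5*(1 - 5*(-5)) - 537) = sqrt(-5*(1 + 25) - 537) = sqrt(-5*26 - 537) = sqrt(-130 - 537) = sqrt(-667) = I*sqrt(667)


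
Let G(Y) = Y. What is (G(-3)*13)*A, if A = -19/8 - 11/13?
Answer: 1005/8 ≈ 125.63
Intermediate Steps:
A = -335/104 (A = -19*⅛ - 11*1/13 = -19/8 - 11/13 = -335/104 ≈ -3.2212)
(G(-3)*13)*A = -3*13*(-335/104) = -39*(-335/104) = 1005/8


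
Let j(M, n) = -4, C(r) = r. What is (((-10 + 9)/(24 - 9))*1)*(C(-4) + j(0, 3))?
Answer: 8/15 ≈ 0.53333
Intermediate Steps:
(((-10 + 9)/(24 - 9))*1)*(C(-4) + j(0, 3)) = (((-10 + 9)/(24 - 9))*1)*(-4 - 4) = (-1/15*1)*(-8) = (-1*1/15*1)*(-8) = -1/15*1*(-8) = -1/15*(-8) = 8/15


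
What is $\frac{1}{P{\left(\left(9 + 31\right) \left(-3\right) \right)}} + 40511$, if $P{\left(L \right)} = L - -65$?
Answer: $\frac{2228104}{55} \approx 40511.0$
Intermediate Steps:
$P{\left(L \right)} = 65 + L$ ($P{\left(L \right)} = L + 65 = 65 + L$)
$\frac{1}{P{\left(\left(9 + 31\right) \left(-3\right) \right)}} + 40511 = \frac{1}{65 + \left(9 + 31\right) \left(-3\right)} + 40511 = \frac{1}{65 + 40 \left(-3\right)} + 40511 = \frac{1}{65 - 120} + 40511 = \frac{1}{-55} + 40511 = - \frac{1}{55} + 40511 = \frac{2228104}{55}$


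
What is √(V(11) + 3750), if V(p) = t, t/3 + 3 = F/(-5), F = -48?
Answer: √94245/5 ≈ 61.399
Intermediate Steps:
t = 99/5 (t = -9 + 3*(-48/(-5)) = -9 + 3*(-48*(-⅕)) = -9 + 3*(48/5) = -9 + 144/5 = 99/5 ≈ 19.800)
V(p) = 99/5
√(V(11) + 3750) = √(99/5 + 3750) = √(18849/5) = √94245/5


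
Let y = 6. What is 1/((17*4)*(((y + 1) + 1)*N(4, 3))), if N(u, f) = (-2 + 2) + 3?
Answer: 1/1632 ≈ 0.00061275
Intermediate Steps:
N(u, f) = 3 (N(u, f) = 0 + 3 = 3)
1/((17*4)*(((y + 1) + 1)*N(4, 3))) = 1/((17*4)*(((6 + 1) + 1)*3)) = 1/(68*((7 + 1)*3)) = 1/(68*(8*3)) = 1/(68*24) = 1/1632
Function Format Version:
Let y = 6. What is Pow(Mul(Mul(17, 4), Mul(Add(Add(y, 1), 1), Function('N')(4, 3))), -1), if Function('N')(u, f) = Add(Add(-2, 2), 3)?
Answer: Rational(1, 1632) ≈ 0.00061275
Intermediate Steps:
Function('N')(u, f) = 3 (Function('N')(u, f) = Add(0, 3) = 3)
Pow(Mul(Mul(17, 4), Mul(Add(Add(y, 1), 1), Function('N')(4, 3))), -1) = Pow(Mul(Mul(17, 4), Mul(Add(Add(6, 1), 1), 3)), -1) = Pow(Mul(68, Mul(Add(7, 1), 3)), -1) = Pow(Mul(68, Mul(8, 3)), -1) = Pow(Mul(68, 24), -1) = Pow(1632, -1) = Rational(1, 1632)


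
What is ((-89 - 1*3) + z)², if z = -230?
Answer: 103684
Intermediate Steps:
((-89 - 1*3) + z)² = ((-89 - 1*3) - 230)² = ((-89 - 3) - 230)² = (-92 - 230)² = (-322)² = 103684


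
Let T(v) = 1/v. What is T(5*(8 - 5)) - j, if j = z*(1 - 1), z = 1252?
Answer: 1/15 ≈ 0.066667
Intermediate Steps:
j = 0 (j = 1252*(1 - 1) = 1252*0 = 0)
T(5*(8 - 5)) - j = 1/(5*(8 - 5)) - 1*0 = 1/(5*3) + 0 = 1/15 + 0 = 1/15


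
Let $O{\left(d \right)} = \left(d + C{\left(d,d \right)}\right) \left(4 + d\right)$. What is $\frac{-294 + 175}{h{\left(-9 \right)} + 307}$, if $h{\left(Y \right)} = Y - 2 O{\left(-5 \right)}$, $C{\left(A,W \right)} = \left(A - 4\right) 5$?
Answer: $- \frac{119}{198} \approx -0.60101$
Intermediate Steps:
$C{\left(A,W \right)} = -20 + 5 A$ ($C{\left(A,W \right)} = \left(-4 + A\right) 5 = -20 + 5 A$)
$O{\left(d \right)} = \left(-20 + 6 d\right) \left(4 + d\right)$ ($O{\left(d \right)} = \left(d + \left(-20 + 5 d\right)\right) \left(4 + d\right) = \left(-20 + 6 d\right) \left(4 + d\right)$)
$h{\left(Y \right)} = -100 + Y$ ($h{\left(Y \right)} = Y - 2 \left(-80 + 4 \left(-5\right) + 6 \left(-5\right)^{2}\right) = Y - 2 \left(-80 - 20 + 6 \cdot 25\right) = Y - 2 \left(-80 - 20 + 150\right) = Y - 100 = -100 + Y$)
$\frac{-294 + 175}{h{\left(-9 \right)} + 307} = \frac{-294 + 175}{\left(-100 - 9\right) + 307} = - \frac{119}{-109 + 307} = - \frac{119}{198}$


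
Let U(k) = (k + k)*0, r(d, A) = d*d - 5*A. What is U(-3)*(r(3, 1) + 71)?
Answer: 0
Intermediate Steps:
r(d, A) = d**2 - 5*A
U(k) = 0 (U(k) = (2*k)*0 = 0)
U(-3)*(r(3, 1) + 71) = 0*((3**2 - 5*1) + 71) = 0*((9 - 5) + 71) = 0*(4 + 71) = 0*75 = 0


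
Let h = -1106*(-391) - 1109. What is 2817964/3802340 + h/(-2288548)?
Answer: 1202238986923/2175459400580 ≈ 0.55264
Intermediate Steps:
h = 431337 (h = 432446 - 1109 = 431337)
2817964/3802340 + h/(-2288548) = 2817964/3802340 + 431337/(-2288548) = 2817964*(1/3802340) + 431337*(-1/2288548) = 704491/950585 - 431337/2288548 = 1202238986923/2175459400580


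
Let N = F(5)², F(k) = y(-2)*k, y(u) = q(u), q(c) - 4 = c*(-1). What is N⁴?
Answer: 656100000000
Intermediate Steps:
q(c) = 4 - c (q(c) = 4 + c*(-1) = 4 - c)
y(u) = 4 - u
F(k) = 6*k (F(k) = (4 - 1*(-2))*k = (4 + 2)*k = 6*k)
N = 900 (N = (6*5)² = 30² = 900)
N⁴ = 900⁴ = 656100000000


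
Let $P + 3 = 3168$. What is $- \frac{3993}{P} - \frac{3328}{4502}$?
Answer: $- \frac{4751601}{2374805} \approx -2.0008$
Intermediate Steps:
$P = 3165$ ($P = -3 + 3168 = 3165$)
$- \frac{3993}{P} - \frac{3328}{4502} = - \frac{3993}{3165} - \frac{3328}{4502} = \left(-3993\right) \frac{1}{3165} - \frac{1664}{2251} = - \frac{1331}{1055} - \frac{1664}{2251} = - \frac{4751601}{2374805}$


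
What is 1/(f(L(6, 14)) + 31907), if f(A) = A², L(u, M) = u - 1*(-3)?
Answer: 1/31988 ≈ 3.1262e-5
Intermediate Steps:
L(u, M) = 3 + u (L(u, M) = u + 3 = 3 + u)
1/(f(L(6, 14)) + 31907) = 1/((3 + 6)² + 31907) = 1/(9² + 31907) = 1/(81 + 31907) = 1/31988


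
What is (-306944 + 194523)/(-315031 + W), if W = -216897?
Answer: 112421/531928 ≈ 0.21135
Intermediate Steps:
(-306944 + 194523)/(-315031 + W) = (-306944 + 194523)/(-315031 - 216897) = -112421/(-531928) = -112421*(-1/531928) = 112421/531928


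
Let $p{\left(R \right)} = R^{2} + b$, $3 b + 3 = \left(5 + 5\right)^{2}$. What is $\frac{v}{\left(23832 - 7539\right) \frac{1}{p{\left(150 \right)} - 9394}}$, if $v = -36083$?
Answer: $- \frac{1422211445}{48879} \approx -29097.0$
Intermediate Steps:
$b = \frac{97}{3}$ ($b = -1 + \frac{\left(5 + 5\right)^{2}}{3} = -1 + \frac{10^{2}}{3} = -1 + \frac{1}{3} \cdot 100 = -1 + \frac{100}{3} = \frac{97}{3} \approx 32.333$)
$p{\left(R \right)} = \frac{97}{3} + R^{2}$ ($p{\left(R \right)} = R^{2} + \frac{97}{3} = \frac{97}{3} + R^{2}$)
$\frac{v}{\left(23832 - 7539\right) \frac{1}{p{\left(150 \right)} - 9394}} = - \frac{36083}{\left(23832 - 7539\right) \frac{1}{\left(\frac{97}{3} + 150^{2}\right) - 9394}} = - \frac{36083}{16293 \frac{1}{\left(\frac{97}{3} + 22500\right) - 9394}} = - \frac{36083}{16293 \frac{1}{\frac{67597}{3} - 9394}} = - \frac{36083}{16293 \frac{1}{\frac{39415}{3}}} = - \frac{36083}{16293 \cdot \frac{3}{39415}} = - \frac{36083}{\frac{48879}{39415}} = \left(-36083\right) \frac{39415}{48879} = - \frac{1422211445}{48879}$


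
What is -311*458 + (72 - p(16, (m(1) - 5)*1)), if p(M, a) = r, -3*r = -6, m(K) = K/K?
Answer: -142368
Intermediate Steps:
m(K) = 1
r = 2 (r = -⅓*(-6) = 2)
p(M, a) = 2
-311*458 + (72 - p(16, (m(1) - 5)*1)) = -311*458 + (72 - 1*2) = -142438 + (72 - 2) = -142438 + 70 = -142368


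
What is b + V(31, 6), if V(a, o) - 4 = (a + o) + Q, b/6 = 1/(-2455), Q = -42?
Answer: -2461/2455 ≈ -1.0024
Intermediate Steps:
b = -6/2455 (b = 6/(-2455) = 6*(-1/2455) = -6/2455 ≈ -0.0024440)
V(a, o) = -38 + a + o (V(a, o) = 4 + ((a + o) - 42) = 4 + (-42 + a + o) = -38 + a + o)
b + V(31, 6) = -6/2455 + (-38 + 31 + 6) = -6/2455 - 1 = -2461/2455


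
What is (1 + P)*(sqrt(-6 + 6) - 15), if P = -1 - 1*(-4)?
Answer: -60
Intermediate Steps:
P = 3 (P = -1 + 4 = 3)
(1 + P)*(sqrt(-6 + 6) - 15) = (1 + 3)*(sqrt(-6 + 6) - 15) = 4*(sqrt(0) - 15) = 4*(0 - 15) = 4*(-15) = -60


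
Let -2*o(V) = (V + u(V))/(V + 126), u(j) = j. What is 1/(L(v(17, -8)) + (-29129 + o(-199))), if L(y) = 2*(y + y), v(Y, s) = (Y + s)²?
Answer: -73/2102964 ≈ -3.4713e-5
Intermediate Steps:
L(y) = 4*y (L(y) = 2*(2*y) = 4*y)
o(V) = -V/(126 + V) (o(V) = -(V + V)/(2*(V + 126)) = -2*V/(2*(126 + V)) = -V/(126 + V))
1/(L(v(17, -8)) + (-29129 + o(-199))) = 1/(4*(17 - 8)² + (-29129 - 1*(-199)/(126 - 199))) = 1/(4*9² + (-29129 - 1*(-199)/(-73))) = 1/(4*81 + (-29129 - 1*(-199)*(-1/73))) = 1/(324 + (-29129 - 199/73)) = 1/(324 - 2126616/73) = 1/(-2102964/73) = -73/2102964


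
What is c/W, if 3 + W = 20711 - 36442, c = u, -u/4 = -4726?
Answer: -9452/7867 ≈ -1.2015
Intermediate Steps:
u = 18904 (u = -4*(-4726) = 18904)
c = 18904
W = -15734 (W = -3 + (20711 - 36442) = -3 - 15731 = -15734)
c/W = 18904/(-15734) = 18904*(-1/15734) = -9452/7867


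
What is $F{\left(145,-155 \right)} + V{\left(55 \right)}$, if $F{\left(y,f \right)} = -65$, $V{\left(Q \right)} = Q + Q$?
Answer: $45$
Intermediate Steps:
$V{\left(Q \right)} = 2 Q$
$F{\left(145,-155 \right)} + V{\left(55 \right)} = -65 + 2 \cdot 55 = -65 + 110 = 45$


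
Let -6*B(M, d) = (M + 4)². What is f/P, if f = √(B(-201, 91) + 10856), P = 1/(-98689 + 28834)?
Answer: -23285*√157962/2 ≈ -4.6272e+6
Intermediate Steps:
B(M, d) = -(4 + M)²/6 (B(M, d) = -(M + 4)²/6 = -(4 + M)²/6)
P = -1/69855 (P = 1/(-69855) = -1/69855 ≈ -1.4315e-5)
f = √157962/6 (f = √(-(4 - 201)²/6 + 10856) = √(-⅙*(-197)² + 10856) = √(-⅙*38809 + 10856) = √(-38809/6 + 10856) = √(26327/6) = √157962/6 ≈ 66.241)
f/P = (√157962/6)/(-1/69855) = (√157962/6)*(-69855) = -23285*√157962/2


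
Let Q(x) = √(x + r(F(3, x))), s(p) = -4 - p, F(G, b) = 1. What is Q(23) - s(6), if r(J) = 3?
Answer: 10 + √26 ≈ 15.099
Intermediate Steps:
Q(x) = √(3 + x) (Q(x) = √(x + 3) = √(3 + x))
Q(23) - s(6) = √(3 + 23) - (-4 - 1*6) = √26 - (-4 - 6) = √26 - 1*(-10) = √26 + 10 = 10 + √26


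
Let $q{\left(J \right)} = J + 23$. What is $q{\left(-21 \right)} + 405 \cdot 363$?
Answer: $147017$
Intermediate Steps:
$q{\left(J \right)} = 23 + J$
$q{\left(-21 \right)} + 405 \cdot 363 = \left(23 - 21\right) + 405 \cdot 363 = 2 + 147015 = 147017$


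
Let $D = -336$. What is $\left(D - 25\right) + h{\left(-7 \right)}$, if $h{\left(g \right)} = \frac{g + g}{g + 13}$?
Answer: $- \frac{1090}{3} \approx -363.33$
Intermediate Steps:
$h{\left(g \right)} = \frac{2 g}{13 + g}$
$\left(D - 25\right) + h{\left(-7 \right)} = \left(-336 - 25\right) + 2 \left(-7\right) \frac{1}{13 - 7} = -361 + 2 \left(-7\right) \frac{1}{6} = -361 - \frac{7}{3} = - \frac{1090}{3}$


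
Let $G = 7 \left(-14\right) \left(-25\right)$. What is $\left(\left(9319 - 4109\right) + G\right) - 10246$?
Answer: $-2586$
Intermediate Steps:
$G = 2450$ ($G = \left(-98\right) \left(-25\right) = 2450$)
$\left(\left(9319 - 4109\right) + G\right) - 10246 = \left(\left(9319 - 4109\right) + 2450\right) - 10246 = \left(5210 + 2450\right) - 10246 = 7660 - 10246 = -2586$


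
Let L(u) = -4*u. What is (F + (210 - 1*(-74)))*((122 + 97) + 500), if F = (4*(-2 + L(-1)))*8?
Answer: 250212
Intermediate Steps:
F = 64 (F = (4*(-2 - 4*(-1)))*8 = (4*(-2 + 4))*8 = (4*2)*8 = 8*8 = 64)
(F + (210 - 1*(-74)))*((122 + 97) + 500) = (64 + (210 - 1*(-74)))*((122 + 97) + 500) = (64 + (210 + 74))*(219 + 500) = (64 + 284)*719 = 348*719 = 250212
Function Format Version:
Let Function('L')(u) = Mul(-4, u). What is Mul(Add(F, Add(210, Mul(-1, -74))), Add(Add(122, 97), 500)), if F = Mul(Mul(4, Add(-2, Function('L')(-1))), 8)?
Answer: 250212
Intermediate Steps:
F = 64 (F = Mul(Mul(4, Add(-2, Mul(-4, -1))), 8) = Mul(Mul(4, Add(-2, 4)), 8) = Mul(Mul(4, 2), 8) = Mul(8, 8) = 64)
Mul(Add(F, Add(210, Mul(-1, -74))), Add(Add(122, 97), 500)) = Mul(Add(64, Add(210, Mul(-1, -74))), Add(Add(122, 97), 500)) = Mul(Add(64, Add(210, 74)), Add(219, 500)) = Mul(Add(64, 284), 719) = Mul(348, 719) = 250212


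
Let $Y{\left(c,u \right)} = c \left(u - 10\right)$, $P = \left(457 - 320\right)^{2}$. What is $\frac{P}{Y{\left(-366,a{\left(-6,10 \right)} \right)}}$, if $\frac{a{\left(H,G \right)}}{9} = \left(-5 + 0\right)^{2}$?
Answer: $- \frac{18769}{78690} \approx -0.23852$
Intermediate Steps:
$a{\left(H,G \right)} = 225$ ($a{\left(H,G \right)} = 9 \left(-5 + 0\right)^{2} = 9 \left(-5\right)^{2} = 9 \cdot 25 = 225$)
$P = 18769$ ($P = 137^{2} = 18769$)
$Y{\left(c,u \right)} = c \left(-10 + u\right)$
$\frac{P}{Y{\left(-366,a{\left(-6,10 \right)} \right)}} = \frac{18769}{\left(-366\right) \left(-10 + 225\right)} = \frac{18769}{\left(-366\right) 215} = \frac{18769}{-78690} = 18769 \left(- \frac{1}{78690}\right) = - \frac{18769}{78690}$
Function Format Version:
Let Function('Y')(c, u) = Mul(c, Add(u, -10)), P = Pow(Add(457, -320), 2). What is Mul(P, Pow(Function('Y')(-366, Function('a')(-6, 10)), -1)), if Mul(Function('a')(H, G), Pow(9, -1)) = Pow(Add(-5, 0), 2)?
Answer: Rational(-18769, 78690) ≈ -0.23852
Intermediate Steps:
Function('a')(H, G) = 225 (Function('a')(H, G) = Mul(9, Pow(Add(-5, 0), 2)) = Mul(9, Pow(-5, 2)) = Mul(9, 25) = 225)
P = 18769 (P = Pow(137, 2) = 18769)
Function('Y')(c, u) = Mul(c, Add(-10, u))
Mul(P, Pow(Function('Y')(-366, Function('a')(-6, 10)), -1)) = Mul(18769, Pow(Mul(-366, Add(-10, 225)), -1)) = Mul(18769, Pow(Mul(-366, 215), -1)) = Mul(18769, Pow(-78690, -1)) = Mul(18769, Rational(-1, 78690)) = Rational(-18769, 78690)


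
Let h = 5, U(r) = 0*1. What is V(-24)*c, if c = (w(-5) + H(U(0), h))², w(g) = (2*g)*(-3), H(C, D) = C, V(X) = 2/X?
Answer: -75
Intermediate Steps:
U(r) = 0
w(g) = -6*g
c = 900 (c = (-6*(-5) + 0)² = (30 + 0)² = 30² = 900)
V(-24)*c = (2/(-24))*900 = (2*(-1/24))*900 = -1/12*900 = -75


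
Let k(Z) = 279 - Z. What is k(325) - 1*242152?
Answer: -242198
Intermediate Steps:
k(325) - 1*242152 = (279 - 1*325) - 1*242152 = (279 - 325) - 242152 = -46 - 242152 = -242198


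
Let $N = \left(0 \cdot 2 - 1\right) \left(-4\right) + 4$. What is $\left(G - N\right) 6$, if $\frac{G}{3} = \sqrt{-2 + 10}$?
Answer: $-48 + 36 \sqrt{2} \approx 2.9117$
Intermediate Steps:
$G = 6 \sqrt{2}$ ($G = 3 \sqrt{-2 + 10} = 3 \sqrt{8} = 3 \cdot 2 \sqrt{2} = 6 \sqrt{2} \approx 8.4853$)
$N = 8$ ($N = \left(0 - 1\right) \left(-4\right) + 4 = \left(-1\right) \left(-4\right) + 4 = 4 + 4 = 8$)
$\left(G - N\right) 6 = \left(6 \sqrt{2} - 8\right) 6 = \left(-8 + 6 \sqrt{2}\right) 6 = -48 + 36 \sqrt{2}$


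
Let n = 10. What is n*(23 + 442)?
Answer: 4650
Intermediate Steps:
n*(23 + 442) = 10*(23 + 442) = 10*465 = 4650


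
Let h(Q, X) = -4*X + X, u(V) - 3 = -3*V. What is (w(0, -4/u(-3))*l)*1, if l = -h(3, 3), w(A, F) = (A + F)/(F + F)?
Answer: 9/2 ≈ 4.5000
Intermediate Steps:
u(V) = 3 - 3*V
h(Q, X) = -3*X
w(A, F) = (A + F)/(2*F) (w(A, F) = (A + F)/((2*F)) = (A + F)*(1/(2*F)) = (A + F)/(2*F))
l = 9 (l = -(-3)*3 = -1*(-9) = 9)
(w(0, -4/u(-3))*l)*1 = (((0 - 4/(3 - 3*(-3)))/(2*((-4/(3 - 3*(-3))))))*9)*1 = (((0 - 4/(3 + 9))/(2*((-4/(3 + 9)))))*9)*1 = (((0 - 4/12)/(2*((-4/12))))*9)*1 = (((0 - 4*1/12)/(2*((-4*1/12))))*9)*1 = (((0 - 1/3)/(2*(-1/3)))*9)*1 = (((1/2)*(-3)*(-1/3))*9)*1 = ((1/2)*9)*1 = (9/2)*1 = 9/2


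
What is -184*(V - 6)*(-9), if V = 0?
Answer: -9936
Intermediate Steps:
-184*(V - 6)*(-9) = -184*(0 - 6)*(-9) = -(-1104)*(-9) = -184*54 = -9936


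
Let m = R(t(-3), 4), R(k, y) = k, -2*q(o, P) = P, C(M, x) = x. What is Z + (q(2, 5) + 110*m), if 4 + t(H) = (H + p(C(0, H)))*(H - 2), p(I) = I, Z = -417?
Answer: 4881/2 ≈ 2440.5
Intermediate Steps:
q(o, P) = -P/2
t(H) = -4 + 2*H*(-2 + H) (t(H) = -4 + (H + H)*(H - 2) = -4 + (2*H)*(-2 + H) = -4 + 2*H*(-2 + H))
m = 26 (m = -4 - 4*(-3) + 2*(-3)² = -4 + 12 + 2*9 = -4 + 12 + 18 = 26)
Z + (q(2, 5) + 110*m) = -417 + (-½*5 + 110*26) = -417 + (-5/2 + 2860) = -417 + 5715/2 = 4881/2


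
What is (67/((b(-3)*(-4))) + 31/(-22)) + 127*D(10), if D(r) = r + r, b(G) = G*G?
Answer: 1004545/396 ≈ 2536.7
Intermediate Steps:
b(G) = G²
D(r) = 2*r
(67/((b(-3)*(-4))) + 31/(-22)) + 127*D(10) = (67/(((-3)²*(-4))) + 31/(-22)) + 127*(2*10) = (67/((9*(-4))) + 31*(-1/22)) + 127*20 = (67/(-36) - 31/22) + 2540 = (67*(-1/36) - 31/22) + 2540 = (-67/36 - 31/22) + 2540 = -1295/396 + 2540 = 1004545/396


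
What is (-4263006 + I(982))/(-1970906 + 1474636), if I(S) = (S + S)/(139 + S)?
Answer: 2389413881/278159335 ≈ 8.5901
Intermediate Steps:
I(S) = 2*S/(139 + S) (I(S) = (2*S)/(139 + S) = 2*S/(139 + S))
(-4263006 + I(982))/(-1970906 + 1474636) = (-4263006 + 2*982/(139 + 982))/(-1970906 + 1474636) = (-4263006 + 2*982/1121)/(-496270) = (-4263006 + 2*982*(1/1121))*(-1/496270) = (-4263006 + 1964/1121)*(-1/496270) = -4778827762/1121*(-1/496270) = 2389413881/278159335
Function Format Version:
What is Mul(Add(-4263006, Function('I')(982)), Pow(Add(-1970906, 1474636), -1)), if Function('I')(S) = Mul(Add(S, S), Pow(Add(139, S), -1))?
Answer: Rational(2389413881, 278159335) ≈ 8.5901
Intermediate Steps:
Function('I')(S) = Mul(2, S, Pow(Add(139, S), -1)) (Function('I')(S) = Mul(Mul(2, S), Pow(Add(139, S), -1)) = Mul(2, S, Pow(Add(139, S), -1)))
Mul(Add(-4263006, Function('I')(982)), Pow(Add(-1970906, 1474636), -1)) = Mul(Add(-4263006, Mul(2, 982, Pow(Add(139, 982), -1))), Pow(Add(-1970906, 1474636), -1)) = Mul(Add(-4263006, Mul(2, 982, Pow(1121, -1))), Pow(-496270, -1)) = Mul(Add(-4263006, Mul(2, 982, Rational(1, 1121))), Rational(-1, 496270)) = Mul(Add(-4263006, Rational(1964, 1121)), Rational(-1, 496270)) = Mul(Rational(-4778827762, 1121), Rational(-1, 496270)) = Rational(2389413881, 278159335)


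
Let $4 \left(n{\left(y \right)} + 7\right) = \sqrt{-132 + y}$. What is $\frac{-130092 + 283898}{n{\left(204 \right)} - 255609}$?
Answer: $- \frac{78630548992}{130679078903} - \frac{461418 \sqrt{2}}{130679078903} \approx -0.60171$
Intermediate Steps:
$n{\left(y \right)} = -7 + \frac{\sqrt{-132 + y}}{4}$
$\frac{-130092 + 283898}{n{\left(204 \right)} - 255609} = \frac{-130092 + 283898}{\left(-7 + \frac{\sqrt{-132 + 204}}{4}\right) - 255609} = \frac{153806}{\left(-7 + \frac{\sqrt{72}}{4}\right) - 255609} = \frac{153806}{\left(-7 + \frac{6 \sqrt{2}}{4}\right) - 255609} = \frac{153806}{\left(-7 + \frac{3 \sqrt{2}}{2}\right) - 255609} = \frac{153806}{-255616 + \frac{3 \sqrt{2}}{2}}$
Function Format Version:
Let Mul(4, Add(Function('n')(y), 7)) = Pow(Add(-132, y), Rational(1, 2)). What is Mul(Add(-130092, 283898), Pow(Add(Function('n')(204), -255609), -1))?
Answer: Add(Rational(-78630548992, 130679078903), Mul(Rational(-461418, 130679078903), Pow(2, Rational(1, 2)))) ≈ -0.60171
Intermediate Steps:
Function('n')(y) = Add(-7, Mul(Rational(1, 4), Pow(Add(-132, y), Rational(1, 2))))
Mul(Add(-130092, 283898), Pow(Add(Function('n')(204), -255609), -1)) = Mul(Add(-130092, 283898), Pow(Add(Add(-7, Mul(Rational(1, 4), Pow(Add(-132, 204), Rational(1, 2)))), -255609), -1)) = Mul(153806, Pow(Add(Add(-7, Mul(Rational(1, 4), Pow(72, Rational(1, 2)))), -255609), -1)) = Mul(153806, Pow(Add(Add(-7, Mul(Rational(1, 4), Mul(6, Pow(2, Rational(1, 2))))), -255609), -1)) = Mul(153806, Pow(Add(Add(-7, Mul(Rational(3, 2), Pow(2, Rational(1, 2)))), -255609), -1)) = Mul(153806, Pow(Add(-255616, Mul(Rational(3, 2), Pow(2, Rational(1, 2)))), -1))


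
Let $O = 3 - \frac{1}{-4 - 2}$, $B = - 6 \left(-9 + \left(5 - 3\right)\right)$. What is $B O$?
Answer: $133$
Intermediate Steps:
$B = 42$ ($B = - 6 \left(-9 + 2\right) = \left(-6\right) \left(-7\right) = 42$)
$O = \frac{19}{6}$ ($O = 3 - \frac{1}{-6} = 3 - - \frac{1}{6} = 3 + \frac{1}{6} = \frac{19}{6} \approx 3.1667$)
$B O = 42 \cdot \frac{19}{6} = 133$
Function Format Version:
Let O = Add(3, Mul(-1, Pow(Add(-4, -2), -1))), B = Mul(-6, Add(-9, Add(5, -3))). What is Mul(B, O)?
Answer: 133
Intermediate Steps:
B = 42 (B = Mul(-6, Add(-9, 2)) = Mul(-6, -7) = 42)
O = Rational(19, 6) (O = Add(3, Mul(-1, Pow(-6, -1))) = Add(3, Mul(-1, Rational(-1, 6))) = Add(3, Rational(1, 6)) = Rational(19, 6) ≈ 3.1667)
Mul(B, O) = Mul(42, Rational(19, 6)) = 133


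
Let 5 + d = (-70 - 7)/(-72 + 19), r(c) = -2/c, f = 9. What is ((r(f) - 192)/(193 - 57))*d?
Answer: 40655/8109 ≈ 5.0136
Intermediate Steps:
d = -188/53 (d = -5 + (-70 - 7)/(-72 + 19) = -5 - 77/(-53) = -5 - 77*(-1/53) = -5 + 77/53 = -188/53 ≈ -3.5472)
((r(f) - 192)/(193 - 57))*d = ((-2/9 - 192)/(193 - 57))*(-188/53) = ((-2*⅑ - 192)/136)*(-188/53) = ((-2/9 - 192)*(1/136))*(-188/53) = -1730/9*1/136*(-188/53) = -865/612*(-188/53) = 40655/8109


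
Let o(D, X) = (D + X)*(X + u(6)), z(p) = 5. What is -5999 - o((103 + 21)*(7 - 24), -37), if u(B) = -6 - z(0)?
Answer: -108959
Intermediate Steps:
u(B) = -11 (u(B) = -6 - 1*5 = -6 - 5 = -11)
o(D, X) = (-11 + X)*(D + X) (o(D, X) = (D + X)*(X - 11) = (D + X)*(-11 + X) = (-11 + X)*(D + X))
-5999 - o((103 + 21)*(7 - 24), -37) = -5999 - ((-37)**2 - 11*(103 + 21)*(7 - 24) - 11*(-37) + ((103 + 21)*(7 - 24))*(-37)) = -5999 - (1369 - 1364*(-17) + 407 + (124*(-17))*(-37)) = -5999 - (1369 - 11*(-2108) + 407 - 2108*(-37)) = -5999 - (1369 + 23188 + 407 + 77996) = -5999 - 1*102960 = -5999 - 102960 = -108959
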